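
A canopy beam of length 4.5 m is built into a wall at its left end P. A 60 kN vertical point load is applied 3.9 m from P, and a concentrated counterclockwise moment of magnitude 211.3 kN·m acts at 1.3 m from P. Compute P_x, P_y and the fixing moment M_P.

P_x = 0, P_y = 60.00 kN, M_P = 22.70 kN·m

ΣF_x = 0: P_x = 0.
ΣF_y = 0: P_y − 60 = 0 → P_y = 60.00 kN.
ΣM about P: M_P − 60·3.9 + 211.3 = 0 → M_P = 22.70 kN·m.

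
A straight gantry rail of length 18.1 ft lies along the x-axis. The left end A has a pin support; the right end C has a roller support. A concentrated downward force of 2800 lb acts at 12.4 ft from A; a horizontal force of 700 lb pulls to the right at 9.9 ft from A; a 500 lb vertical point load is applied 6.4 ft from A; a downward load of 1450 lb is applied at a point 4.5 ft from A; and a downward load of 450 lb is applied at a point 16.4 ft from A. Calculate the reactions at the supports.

Taking moments about A: C_y·18.1 − 2800·12.4 − 500·6.4 − 1450·4.5 − 450·16.4 = 0 → C_y = 51825/18.1 = 2863.26 ≈ 2863 lb.
ΣF_y = 0: A_y + 2863.26 − 2800 − 500 − 1450 − 450 = 0 → A_y = 2337 lb.
ΣF_x = 0: A_x + 700 = 0 → A_x = -700.0 lb.

A_x = -700.0 lb, A_y = 2337 lb, C_y = 2863 lb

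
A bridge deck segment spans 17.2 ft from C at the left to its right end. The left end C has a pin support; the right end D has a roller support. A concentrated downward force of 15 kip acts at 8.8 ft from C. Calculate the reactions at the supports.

Moments about C: D_y·17.2 − 15·8.8 = 0 → D_y = 132/17.2 = 7.67442 ≈ 7.674 kip.
ΣF_y = 0: C_y + 7.67442 − 15 = 0 → C_y = 7.326 kip.
ΣF_x = 0: no horizontal applied forces, so C_x = 0.

C_x = 0, C_y = 7.326 kip, D_y = 7.674 kip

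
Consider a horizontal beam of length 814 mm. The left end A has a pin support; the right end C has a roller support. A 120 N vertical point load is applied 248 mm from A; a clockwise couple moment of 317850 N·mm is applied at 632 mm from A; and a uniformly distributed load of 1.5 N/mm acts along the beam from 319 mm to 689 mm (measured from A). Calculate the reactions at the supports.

Resultant of the distributed load: 1.5 × 370 = 555 N at 504 mm from A.
Moments about A: C_y·814 − 120·248 − 317850 − (1.5·370)·504 = 0 → C_y = 627330/814 = 770.676 ≈ 770.7 N.
ΣF_y = 0: A_y + 770.676 − 120 − 1.5·370 = 0 → A_y = -95.68 N.
ΣF_x = 0: no horizontal applied forces, so A_x = 0.

A_x = 0, A_y = -95.68 N, C_y = 770.7 N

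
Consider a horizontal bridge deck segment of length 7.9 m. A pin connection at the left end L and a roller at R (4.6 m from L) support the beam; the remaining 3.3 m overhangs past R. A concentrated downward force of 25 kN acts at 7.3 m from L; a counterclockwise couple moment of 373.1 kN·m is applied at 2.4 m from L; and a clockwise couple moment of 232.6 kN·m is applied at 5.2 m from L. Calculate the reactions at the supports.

ΣM about L: R_y·4.6 − 25·7.3 + 373.1 − 232.6 = 0 → R_y = 42/4.6 = 9.13043 ≈ 9.130 kN.
ΣF_y = 0: L_y + 9.13043 − 25 = 0 → L_y = 15.87 kN.
ΣF_x = 0: no horizontal applied forces, so L_x = 0.

L_x = 0, L_y = 15.87 kN, R_y = 9.130 kN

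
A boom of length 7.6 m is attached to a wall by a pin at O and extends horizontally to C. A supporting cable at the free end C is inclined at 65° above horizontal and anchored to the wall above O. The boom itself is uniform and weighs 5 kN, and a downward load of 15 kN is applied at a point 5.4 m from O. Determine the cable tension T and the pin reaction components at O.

T = 14.52 kN, O_x = 6.136 kN, O_y = 6.842 kN

ΣM about O: T·sin65°·7.6 − 5·3.8 − 15·5.4 = 0 → T = 100/(7.6·0.906308) = 14.5181 ≈ 14.52 kN.
ΣF_x = 0: O_x − T·cos65° = 0 → O_x = 14.5181 × 0.422618 = 6.136 kN.
ΣF_y = 0: O_y + T·sin65° − 5 − 15 = 0 → O_y = 20 − 14.5181 × 0.906308 = 6.842 kN.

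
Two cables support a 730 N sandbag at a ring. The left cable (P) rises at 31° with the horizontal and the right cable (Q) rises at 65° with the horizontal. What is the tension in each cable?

ΣF_x = 0: −T_P·cos31° + T_Q·cos65° = 0 → T_Q = 2.02823·T_P.
ΣF_y = 0: T_P·sin31° + T_Q·sin65° = 730.
Substitute: T_P·(0.515038 + 2.02823·0.906308) = 730 → T_P = 310.211 ≈ 310.2 N.
Then T_Q = 2.02823 × 310.211 = 629.2 N.

T_P = 310.2 N, T_Q = 629.2 N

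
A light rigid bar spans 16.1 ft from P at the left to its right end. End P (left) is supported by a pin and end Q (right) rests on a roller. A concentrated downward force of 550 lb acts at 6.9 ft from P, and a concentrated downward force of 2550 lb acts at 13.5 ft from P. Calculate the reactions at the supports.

Taking moments about P: Q_y·16.1 − 550·6.9 − 2550·13.5 = 0 → Q_y = 38220/16.1 = 2373.91 ≈ 2374 lb.
ΣF_y = 0: P_y + 2373.91 − 550 − 2550 = 0 → P_y = 726.1 lb.
ΣF_x = 0: no horizontal applied forces, so P_x = 0.

P_x = 0, P_y = 726.1 lb, Q_y = 2374 lb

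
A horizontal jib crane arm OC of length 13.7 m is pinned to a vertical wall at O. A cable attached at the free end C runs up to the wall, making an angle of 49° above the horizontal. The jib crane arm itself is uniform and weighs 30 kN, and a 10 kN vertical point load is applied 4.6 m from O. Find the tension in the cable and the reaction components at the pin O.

T = 24.32 kN, O_x = 15.96 kN, O_y = 21.64 kN

ΣM about O: T·sin49°·13.7 − 30·6.85 − 10·4.6 = 0 → T = 251.5/(13.7·0.75471) = 24.3241 ≈ 24.32 kN.
ΣF_x = 0: O_x − T·cos49° = 0 → O_x = 24.3241 × 0.656059 = 15.96 kN.
ΣF_y = 0: O_y + T·sin49° − 30 − 10 = 0 → O_y = 40 − 24.3241 × 0.75471 = 21.64 kN.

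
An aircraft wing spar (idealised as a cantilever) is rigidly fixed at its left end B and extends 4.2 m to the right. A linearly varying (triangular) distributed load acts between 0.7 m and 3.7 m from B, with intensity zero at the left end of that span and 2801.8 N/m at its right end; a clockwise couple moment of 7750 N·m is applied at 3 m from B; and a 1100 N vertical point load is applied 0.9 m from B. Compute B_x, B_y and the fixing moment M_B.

Resultant of the triangular load: ½ × 2801.8 × 3 = 4202.7 N, acting at 2.7 m from B (one-third of the span from the peak).
ΣF_x = 0: B_x = 0.
ΣF_y = 0: B_y − ½·2801.8·3 − 1100 = 0 → B_y = 5303 N.
ΣM about B: M_B − (½·2801.8·3)·2.7 − 7750 − 1100·0.9 = 0 → M_B = 20090 N·m.

B_x = 0, B_y = 5303 N, M_B = 20090 N·m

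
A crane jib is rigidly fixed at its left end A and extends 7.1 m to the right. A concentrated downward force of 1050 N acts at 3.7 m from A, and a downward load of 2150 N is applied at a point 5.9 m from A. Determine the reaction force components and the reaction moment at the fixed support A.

ΣF_x = 0: A_x = 0.
ΣF_y = 0: A_y − 1050 − 2150 = 0 → A_y = 3200 N.
ΣM about A: M_A − 1050·3.7 − 2150·5.9 = 0 → M_A = 16570 N·m.

A_x = 0, A_y = 3200 N, M_A = 16570 N·m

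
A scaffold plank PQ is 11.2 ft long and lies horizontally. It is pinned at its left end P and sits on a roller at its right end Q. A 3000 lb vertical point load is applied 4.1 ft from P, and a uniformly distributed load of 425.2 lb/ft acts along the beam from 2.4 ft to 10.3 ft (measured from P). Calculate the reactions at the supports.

P_x = 0, P_y = 3356 lb, Q_y = 3003 lb

Resultant of the distributed load: 425.2 × 7.9 = 3359.08 lb at 6.35 ft from P.
ΣM about P: Q_y·11.2 − 3000·4.1 − (425.2·7.9)·6.35 = 0 → Q_y = 33630.158/11.2 = 3002.69 ≈ 3003 lb.
ΣF_y = 0: P_y + 3002.69 − 3000 − 425.2·7.9 = 0 → P_y = 3356 lb.
ΣF_x = 0: no horizontal applied forces, so P_x = 0.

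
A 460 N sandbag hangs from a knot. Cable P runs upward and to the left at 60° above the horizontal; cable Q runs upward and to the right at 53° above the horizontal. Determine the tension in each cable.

T_P = 300.7 N, T_Q = 249.9 N

ΣF_x = 0: −T_P·cos60° + T_Q·cos53° = 0 → T_Q = 0.83082·T_P.
ΣF_y = 0: T_P·sin60° + T_Q·sin53° = 460.
Substitute: T_P·(0.866025 + 0.83082·0.798636) = 460 → T_P = 300.742 ≈ 300.7 N.
Then T_Q = 0.83082 × 300.742 = 249.9 N.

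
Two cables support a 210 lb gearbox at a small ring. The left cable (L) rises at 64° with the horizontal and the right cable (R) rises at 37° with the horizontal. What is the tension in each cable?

T_L = 170.9 lb, T_R = 93.78 lb

ΣF_x = 0: −T_L·cos64° + T_R·cos37° = 0 → T_R = 0.5489·T_L.
ΣF_y = 0: T_L·sin64° + T_R·sin37° = 210.
Substitute: T_L·(0.898794 + 0.5489·0.601815) = 210 → T_L = 170.853 ≈ 170.9 lb.
Then T_R = 0.5489 × 170.853 = 93.78 lb.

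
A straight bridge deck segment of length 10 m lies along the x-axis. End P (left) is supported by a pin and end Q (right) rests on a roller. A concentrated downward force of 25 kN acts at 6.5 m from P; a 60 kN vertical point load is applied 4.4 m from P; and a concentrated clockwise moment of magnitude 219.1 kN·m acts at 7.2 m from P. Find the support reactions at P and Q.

ΣM about P: Q_y·10 − 25·6.5 − 60·4.4 − 219.1 = 0 → Q_y = 645.6/10 = 64.56 kN.
ΣF_y = 0: P_y + 64.56 − 25 − 60 = 0 → P_y = 20.44 kN.
ΣF_x = 0: no horizontal applied forces, so P_x = 0.

P_x = 0, P_y = 20.44 kN, Q_y = 64.56 kN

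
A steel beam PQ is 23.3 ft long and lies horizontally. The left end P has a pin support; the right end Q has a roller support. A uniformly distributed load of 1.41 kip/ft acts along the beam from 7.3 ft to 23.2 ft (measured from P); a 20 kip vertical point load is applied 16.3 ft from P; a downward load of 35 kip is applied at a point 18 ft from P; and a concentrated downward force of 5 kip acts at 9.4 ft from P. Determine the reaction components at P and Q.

Resultant of the distributed load: 1.41 × 15.9 = 22.419 kip at 15.25 ft from P.
Moments about P: Q_y·23.3 − (1.41·15.9)·15.25 − 20·16.3 − 35·18 − 5·9.4 = 0 → Q_y = 1344.88975/23.3 = 57.7206 ≈ 57.72 kip.
ΣF_y = 0: P_y + 57.7206 − 1.41·15.9 − 20 − 35 − 5 = 0 → P_y = 24.70 kip.
ΣF_x = 0: no horizontal applied forces, so P_x = 0.

P_x = 0, P_y = 24.70 kip, Q_y = 57.72 kip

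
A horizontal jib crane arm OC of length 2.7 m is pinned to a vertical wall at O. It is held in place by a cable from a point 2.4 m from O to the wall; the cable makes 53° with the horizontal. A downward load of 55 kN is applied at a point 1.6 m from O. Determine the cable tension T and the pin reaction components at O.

T = 45.91 kN, O_x = 27.63 kN, O_y = 18.33 kN

ΣM about O: T·sin53°·2.4 − 55·1.6 = 0 → T = 88/(2.4·0.798636) = 45.9116 ≈ 45.91 kN.
ΣF_x = 0: O_x − T·cos53° = 0 → O_x = 45.9116 × 0.601815 = 27.63 kN.
ΣF_y = 0: O_y + T·sin53° − 55 = 0 → O_y = 55 − 45.9116 × 0.798636 = 18.33 kN.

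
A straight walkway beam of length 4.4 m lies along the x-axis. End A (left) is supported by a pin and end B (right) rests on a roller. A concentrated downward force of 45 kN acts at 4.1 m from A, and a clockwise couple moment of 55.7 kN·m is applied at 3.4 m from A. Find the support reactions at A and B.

Taking moments about A: B_y·4.4 − 45·4.1 − 55.7 = 0 → B_y = 240.2/4.4 = 54.5909 ≈ 54.59 kN.
ΣF_y = 0: A_y + 54.5909 − 45 = 0 → A_y = -9.591 kN.
ΣF_x = 0: no horizontal applied forces, so A_x = 0.

A_x = 0, A_y = -9.591 kN, B_y = 54.59 kN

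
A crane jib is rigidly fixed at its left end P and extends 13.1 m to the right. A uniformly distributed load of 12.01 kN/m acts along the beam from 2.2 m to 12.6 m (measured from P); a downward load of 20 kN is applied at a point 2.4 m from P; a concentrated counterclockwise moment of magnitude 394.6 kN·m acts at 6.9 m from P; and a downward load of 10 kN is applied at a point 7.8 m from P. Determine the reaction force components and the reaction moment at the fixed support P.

Resultant of the distributed load: 12.01 × 10.4 = 124.904 kN at 7.4 m from P.
ΣF_x = 0: P_x = 0.
ΣF_y = 0: P_y − 12.01·10.4 − 20 − 10 = 0 → P_y = 154.9 kN.
ΣM about P: M_P − (12.01·10.4)·7.4 − 20·2.4 + 394.6 − 10·7.8 = 0 → M_P = 655.7 kN·m.

P_x = 0, P_y = 154.9 kN, M_P = 655.7 kN·m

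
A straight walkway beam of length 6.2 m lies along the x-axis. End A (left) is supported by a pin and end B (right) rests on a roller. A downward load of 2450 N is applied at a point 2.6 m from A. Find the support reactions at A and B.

A_x = 0, A_y = 1423 N, B_y = 1027 N

Taking moments about A: B_y·6.2 − 2450·2.6 = 0 → B_y = 6370/6.2 = 1027.42 ≈ 1027 N.
ΣF_y = 0: A_y + 1027.42 − 2450 = 0 → A_y = 1423 N.
ΣF_x = 0: no horizontal applied forces, so A_x = 0.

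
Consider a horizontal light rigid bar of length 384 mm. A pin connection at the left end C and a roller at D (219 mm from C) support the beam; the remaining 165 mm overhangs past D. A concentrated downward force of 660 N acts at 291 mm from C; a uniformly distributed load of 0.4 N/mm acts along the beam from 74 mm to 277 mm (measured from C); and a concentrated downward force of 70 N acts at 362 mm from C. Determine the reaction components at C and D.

Resultant of the distributed load: 0.4 × 203 = 81.2 N at 175.5 mm from C.
Taking moments about C: D_y·219 − 660·291 − (0.4·203)·175.5 − 70·362 = 0 → D_y = 231650.6/219 = 1057.77 ≈ 1058 N.
ΣF_y = 0: C_y + 1057.77 − 660 − 0.4·203 − 70 = 0 → C_y = -246.6 N.
ΣF_x = 0: no horizontal applied forces, so C_x = 0.

C_x = 0, C_y = -246.6 N, D_y = 1058 N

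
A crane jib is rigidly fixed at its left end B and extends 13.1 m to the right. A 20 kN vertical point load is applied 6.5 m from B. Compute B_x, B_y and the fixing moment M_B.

B_x = 0, B_y = 20.00 kN, M_B = 130.0 kN·m

ΣF_x = 0: B_x = 0.
ΣF_y = 0: B_y − 20 = 0 → B_y = 20.00 kN.
ΣM about B: M_B − 20·6.5 = 0 → M_B = 130.0 kN·m.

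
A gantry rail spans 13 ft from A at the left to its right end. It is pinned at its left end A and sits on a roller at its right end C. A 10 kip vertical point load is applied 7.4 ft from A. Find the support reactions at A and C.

Moments about A: C_y·13 − 10·7.4 = 0 → C_y = 74/13 = 5.69231 ≈ 5.692 kip.
ΣF_y = 0: A_y + 5.69231 − 10 = 0 → A_y = 4.308 kip.
ΣF_x = 0: no horizontal applied forces, so A_x = 0.

A_x = 0, A_y = 4.308 kip, C_y = 5.692 kip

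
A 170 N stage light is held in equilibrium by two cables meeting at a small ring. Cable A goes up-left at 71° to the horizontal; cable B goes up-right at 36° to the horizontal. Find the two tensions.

T_A = 143.8 N, T_B = 57.88 N

ΣF_x = 0: −T_A·cos71° + T_B·cos36° = 0 → T_B = 0.402424·T_A.
ΣF_y = 0: T_A·sin71° + T_B·sin36° = 170.
Substitute: T_A·(0.945519 + 0.402424·0.587785) = 170 → T_A = 143.817 ≈ 143.8 N.
Then T_B = 0.402424 × 143.817 = 57.88 N.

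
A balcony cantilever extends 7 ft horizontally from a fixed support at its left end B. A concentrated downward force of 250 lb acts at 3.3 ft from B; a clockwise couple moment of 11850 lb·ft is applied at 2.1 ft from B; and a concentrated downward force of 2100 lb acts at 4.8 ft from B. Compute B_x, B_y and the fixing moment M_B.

B_x = 0, B_y = 2350 lb, M_B = 22760 lb·ft

ΣF_x = 0: B_x = 0.
ΣF_y = 0: B_y − 250 − 2100 = 0 → B_y = 2350 lb.
ΣM about B: M_B − 250·3.3 − 11850 − 2100·4.8 = 0 → M_B = 22760 lb·ft.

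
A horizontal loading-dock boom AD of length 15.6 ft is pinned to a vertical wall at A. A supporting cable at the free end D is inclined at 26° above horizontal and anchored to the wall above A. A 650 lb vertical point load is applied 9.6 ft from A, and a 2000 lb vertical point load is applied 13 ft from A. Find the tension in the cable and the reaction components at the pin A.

T = 4714 lb, A_x = 4237 lb, A_y = 583.3 lb

ΣM about A: T·sin26°·15.6 − 650·9.6 − 2000·13 = 0 → T = 32240/(15.6·0.438371) = 4714.42 ≈ 4714 lb.
ΣF_x = 0: A_x − T·cos26° = 0 → A_x = 4714.42 × 0.898794 = 4237 lb.
ΣF_y = 0: A_y + T·sin26° − 650 − 2000 = 0 → A_y = 2650 − 4714.42 × 0.438371 = 583.3 lb.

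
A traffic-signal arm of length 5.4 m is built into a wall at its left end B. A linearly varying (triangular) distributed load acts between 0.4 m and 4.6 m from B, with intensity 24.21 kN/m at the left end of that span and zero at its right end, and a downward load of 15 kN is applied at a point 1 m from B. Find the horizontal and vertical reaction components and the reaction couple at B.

B_x = 0, B_y = 65.84 kN, M_B = 106.5 kN·m

Resultant of the triangular load: ½ × 24.21 × 4.2 = 50.841 kN, acting at 1.8 m from B (one-third of the span from the peak).
ΣF_x = 0: B_x = 0.
ΣF_y = 0: B_y − ½·24.21·4.2 − 15 = 0 → B_y = 65.84 kN.
ΣM about B: M_B − (½·24.21·4.2)·1.8 − 15·1 = 0 → M_B = 106.5 kN·m.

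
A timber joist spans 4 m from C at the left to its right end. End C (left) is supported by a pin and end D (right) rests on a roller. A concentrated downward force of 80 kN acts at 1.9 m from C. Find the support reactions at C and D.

Moments about C: D_y·4 − 80·1.9 = 0 → D_y = 152/4 = 38.00 kN.
ΣF_y = 0: C_y + 38 − 80 = 0 → C_y = 42.00 kN.
ΣF_x = 0: no horizontal applied forces, so C_x = 0.

C_x = 0, C_y = 42.00 kN, D_y = 38.00 kN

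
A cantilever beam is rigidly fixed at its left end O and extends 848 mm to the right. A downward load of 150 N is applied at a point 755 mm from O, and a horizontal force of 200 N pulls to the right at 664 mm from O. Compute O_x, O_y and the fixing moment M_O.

O_x = -200.0 N, O_y = 150.0 N, M_O = 113200 N·mm

ΣF_x = 0: O_x + 200 = 0 → O_x = -200.0 N.
ΣF_y = 0: O_y − 150 = 0 → O_y = 150.0 N.
ΣM about O: M_O − 150·755 = 0 → M_O = 113200 N·mm.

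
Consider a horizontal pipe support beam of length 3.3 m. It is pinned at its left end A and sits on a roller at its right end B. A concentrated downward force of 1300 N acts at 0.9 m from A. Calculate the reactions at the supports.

Taking moments about A: B_y·3.3 − 1300·0.9 = 0 → B_y = 1170/3.3 = 354.545 ≈ 354.5 N.
ΣF_y = 0: A_y + 354.545 − 1300 = 0 → A_y = 945.5 N.
ΣF_x = 0: no horizontal applied forces, so A_x = 0.

A_x = 0, A_y = 945.5 N, B_y = 354.5 N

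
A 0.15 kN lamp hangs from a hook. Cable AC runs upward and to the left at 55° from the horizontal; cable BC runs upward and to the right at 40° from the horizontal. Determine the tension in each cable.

ΣF_x = 0: −T_AC·cos55° + T_BC·cos40° = 0 → T_BC = 0.748751·T_AC.
ΣF_y = 0: T_AC·sin55° + T_BC·sin40° = 0.15.
Substitute: T_AC·(0.819152 + 0.748751·0.642788) = 0.15 → T_AC = 0.115346 ≈ 0.1153 kN.
Then T_BC = 0.748751 × 0.115346 = 0.08637 kN.

T_AC = 0.1153 kN, T_BC = 0.08637 kN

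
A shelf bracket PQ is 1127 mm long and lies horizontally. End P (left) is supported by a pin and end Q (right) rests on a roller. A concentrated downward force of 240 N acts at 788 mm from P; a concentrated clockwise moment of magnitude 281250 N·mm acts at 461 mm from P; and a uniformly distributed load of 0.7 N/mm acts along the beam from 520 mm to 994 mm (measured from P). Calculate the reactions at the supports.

Resultant of the distributed load: 0.7 × 474 = 331.8 N at 757 mm from P.
Moments about P: Q_y·1127 − 240·788 − 281250 − (0.7·474)·757 = 0 → Q_y = 721542.6/1127 = 640.233 ≈ 640.2 N.
ΣF_y = 0: P_y + 640.233 − 240 − 0.7·474 = 0 → P_y = -68.43 N.
ΣF_x = 0: no horizontal applied forces, so P_x = 0.

P_x = 0, P_y = -68.43 N, Q_y = 640.2 N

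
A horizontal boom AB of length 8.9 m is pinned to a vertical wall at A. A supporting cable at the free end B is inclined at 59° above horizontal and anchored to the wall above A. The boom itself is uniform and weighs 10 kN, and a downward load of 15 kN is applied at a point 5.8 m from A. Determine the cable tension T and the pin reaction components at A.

ΣM about A: T·sin59°·8.9 − 10·4.45 − 15·5.8 = 0 → T = 131.5/(8.9·0.857167) = 17.2373 ≈ 17.24 kN.
ΣF_x = 0: A_x − T·cos59° = 0 → A_x = 17.2373 × 0.515038 = 8.878 kN.
ΣF_y = 0: A_y + T·sin59° − 10 − 15 = 0 → A_y = 25 − 17.2373 × 0.857167 = 10.22 kN.

T = 17.24 kN, A_x = 8.878 kN, A_y = 10.22 kN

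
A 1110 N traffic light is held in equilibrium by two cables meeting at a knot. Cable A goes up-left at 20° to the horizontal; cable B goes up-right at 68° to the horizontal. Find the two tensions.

ΣF_x = 0: −T_A·cos20° + T_B·cos68° = 0 → T_B = 2.50848·T_A.
ΣF_y = 0: T_A·sin20° + T_B·sin68° = 1110.
Substitute: T_A·(0.34202 + 2.50848·0.927184) = 1110 → T_A = 416.067 ≈ 416.1 N.
Then T_B = 2.50848 × 416.067 = 1044 N.

T_A = 416.1 N, T_B = 1044 N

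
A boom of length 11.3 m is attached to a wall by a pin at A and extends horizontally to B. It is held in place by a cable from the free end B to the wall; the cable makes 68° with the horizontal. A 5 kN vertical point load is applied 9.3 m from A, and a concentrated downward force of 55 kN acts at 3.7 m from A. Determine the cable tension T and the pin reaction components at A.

ΣM about A: T·sin68°·11.3 − 5·9.3 − 55·3.7 = 0 → T = 250/(11.3·0.927184) = 23.8614 ≈ 23.86 kN.
ΣF_x = 0: A_x − T·cos68° = 0 → A_x = 23.8614 × 0.374607 = 8.939 kN.
ΣF_y = 0: A_y + T·sin68° − 5 − 55 = 0 → A_y = 60 − 23.8614 × 0.927184 = 37.88 kN.

T = 23.86 kN, A_x = 8.939 kN, A_y = 37.88 kN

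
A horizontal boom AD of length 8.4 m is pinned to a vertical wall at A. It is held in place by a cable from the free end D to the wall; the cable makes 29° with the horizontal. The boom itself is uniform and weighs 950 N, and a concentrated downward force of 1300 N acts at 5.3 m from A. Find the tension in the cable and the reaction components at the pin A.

ΣM about A: T·sin29°·8.4 − 950·4.2 − 1300·5.3 = 0 → T = 10880/(8.4·0.48481) = 2671.64 ≈ 2672 N.
ΣF_x = 0: A_x − T·cos29° = 0 → A_x = 2671.64 × 0.87462 = 2337 N.
ΣF_y = 0: A_y + T·sin29° − 950 − 1300 = 0 → A_y = 2250 − 2671.64 × 0.48481 = 954.8 N.

T = 2672 N, A_x = 2337 N, A_y = 954.8 N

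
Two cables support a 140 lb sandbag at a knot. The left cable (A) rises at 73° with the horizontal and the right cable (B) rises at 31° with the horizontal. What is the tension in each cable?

T_A = 123.7 lb, T_B = 42.19 lb

ΣF_x = 0: −T_A·cos73° + T_B·cos31° = 0 → T_B = 0.341091·T_A.
ΣF_y = 0: T_A·sin73° + T_B·sin31° = 140.
Substitute: T_A·(0.956305 + 0.341091·0.515038) = 140 → T_A = 123.677 ≈ 123.7 lb.
Then T_B = 0.341091 × 123.677 = 42.19 lb.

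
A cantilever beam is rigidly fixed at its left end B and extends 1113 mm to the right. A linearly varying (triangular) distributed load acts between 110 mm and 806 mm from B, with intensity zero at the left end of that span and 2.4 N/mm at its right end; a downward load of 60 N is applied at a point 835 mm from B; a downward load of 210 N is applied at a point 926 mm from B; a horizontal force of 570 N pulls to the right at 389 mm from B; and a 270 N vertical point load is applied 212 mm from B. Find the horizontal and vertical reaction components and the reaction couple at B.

Resultant of the triangular load: ½ × 2.4 × 696 = 835.2 N, acting at 574 mm from B (one-third of the span from the peak).
ΣF_x = 0: B_x + 570 = 0 → B_x = -570.0 N.
ΣF_y = 0: B_y − ½·2.4·696 − 60 − 210 − 270 = 0 → B_y = 1375 N.
ΣM about B: M_B − (½·2.4·696)·574 − 60·835 − 210·926 − 270·212 = 0 → M_B = 781200 N·mm.

B_x = -570.0 N, B_y = 1375 N, M_B = 781200 N·mm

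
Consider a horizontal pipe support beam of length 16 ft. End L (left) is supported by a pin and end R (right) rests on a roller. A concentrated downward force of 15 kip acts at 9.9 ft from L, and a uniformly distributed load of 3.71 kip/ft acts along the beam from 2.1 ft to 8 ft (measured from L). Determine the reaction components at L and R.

Resultant of the distributed load: 3.71 × 5.9 = 21.889 kip at 5.05 ft from L.
Moments about L: R_y·16 − 15·9.9 − (3.71·5.9)·5.05 = 0 → R_y = 259.03945/16 = 16.19 kip.
ΣF_y = 0: L_y + 16.19 − 15 − 3.71·5.9 = 0 → L_y = 20.70 kip.
ΣF_x = 0: no horizontal applied forces, so L_x = 0.

L_x = 0, L_y = 20.70 kip, R_y = 16.19 kip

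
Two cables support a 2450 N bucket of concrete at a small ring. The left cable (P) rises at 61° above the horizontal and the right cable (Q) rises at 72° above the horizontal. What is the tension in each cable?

T_P = 1035 N, T_Q = 1624 N

ΣF_x = 0: −T_P·cos61° + T_Q·cos72° = 0 → T_Q = 1.56888·T_P.
ΣF_y = 0: T_P·sin61° + T_Q·sin72° = 2450.
Substitute: T_P·(0.87462 + 1.56888·0.951057) = 2450 → T_P = 1035.19 ≈ 1035 N.
Then T_Q = 1.56888 × 1035.19 = 1624 N.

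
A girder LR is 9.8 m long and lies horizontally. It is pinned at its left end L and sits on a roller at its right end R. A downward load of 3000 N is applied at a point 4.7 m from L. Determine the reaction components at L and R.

ΣM about L: R_y·9.8 − 3000·4.7 = 0 → R_y = 14100/9.8 = 1438.78 ≈ 1439 N.
ΣF_y = 0: L_y + 1438.78 − 3000 = 0 → L_y = 1561 N.
ΣF_x = 0: no horizontal applied forces, so L_x = 0.

L_x = 0, L_y = 1561 N, R_y = 1439 N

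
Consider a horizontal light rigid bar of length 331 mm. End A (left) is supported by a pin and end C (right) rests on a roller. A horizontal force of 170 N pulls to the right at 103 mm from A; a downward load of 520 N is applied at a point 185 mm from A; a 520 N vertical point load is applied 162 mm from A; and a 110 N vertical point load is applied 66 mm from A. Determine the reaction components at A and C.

Taking moments about A: C_y·331 − 520·185 − 520·162 − 110·66 = 0 → C_y = 187700/331 = 567.069 ≈ 567.1 N.
ΣF_y = 0: A_y + 567.069 − 520 − 520 − 110 = 0 → A_y = 582.9 N.
ΣF_x = 0: A_x + 170 = 0 → A_x = -170.0 N.

A_x = -170.0 N, A_y = 582.9 N, C_y = 567.1 N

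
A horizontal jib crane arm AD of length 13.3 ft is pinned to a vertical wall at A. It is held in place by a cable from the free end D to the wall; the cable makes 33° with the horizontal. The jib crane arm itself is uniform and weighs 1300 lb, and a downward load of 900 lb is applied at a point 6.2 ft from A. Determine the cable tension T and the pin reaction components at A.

ΣM about A: T·sin33°·13.3 − 1300·6.65 − 900·6.2 = 0 → T = 14225/(13.3·0.544639) = 1963.78 ≈ 1964 lb.
ΣF_x = 0: A_x − T·cos33° = 0 → A_x = 1963.78 × 0.838671 = 1647 lb.
ΣF_y = 0: A_y + T·sin33° − 1300 − 900 = 0 → A_y = 2200 − 1963.78 × 0.544639 = 1130 lb.

T = 1964 lb, A_x = 1647 lb, A_y = 1130 lb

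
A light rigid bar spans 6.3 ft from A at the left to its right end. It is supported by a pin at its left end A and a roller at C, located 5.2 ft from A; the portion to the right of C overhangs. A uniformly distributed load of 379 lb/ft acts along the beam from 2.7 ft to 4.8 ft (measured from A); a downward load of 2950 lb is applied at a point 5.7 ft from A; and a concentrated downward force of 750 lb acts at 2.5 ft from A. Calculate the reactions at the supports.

A_x = 0, A_y = 327.7 lb, C_y = 4168 lb

Resultant of the distributed load: 379 × 2.1 = 795.9 lb at 3.75 ft from A.
Taking moments about A: C_y·5.2 − (379·2.1)·3.75 − 2950·5.7 − 750·2.5 = 0 → C_y = 21674.625/5.2 = 4168.2 ≈ 4168 lb.
ΣF_y = 0: A_y + 4168.2 − 379·2.1 − 2950 − 750 = 0 → A_y = 327.7 lb.
ΣF_x = 0: no horizontal applied forces, so A_x = 0.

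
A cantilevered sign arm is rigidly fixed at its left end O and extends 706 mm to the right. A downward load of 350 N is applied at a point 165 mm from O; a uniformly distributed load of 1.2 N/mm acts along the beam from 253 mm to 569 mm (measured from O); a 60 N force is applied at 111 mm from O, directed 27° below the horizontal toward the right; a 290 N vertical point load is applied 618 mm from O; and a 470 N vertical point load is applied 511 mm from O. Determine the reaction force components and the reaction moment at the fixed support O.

Resultant of the distributed load: 1.2 × 316 = 379.2 N at 411 mm from O.
ΣF_x = 0: O_x + 60·cos27° = 0 → O_x = -53.46 N.
ΣF_y = 0: O_y − 350 − 1.2·316 − 60·sin27° − 290 − 470 = 0 → O_y = 1516 N.
ΣM about O: M_O − 350·165 − (1.2·316)·411 − 60·sin27°·111 − 290·618 − 470·511 = 0 → M_O = 636000 N·mm.

O_x = -53.46 N, O_y = 1516 N, M_O = 636000 N·mm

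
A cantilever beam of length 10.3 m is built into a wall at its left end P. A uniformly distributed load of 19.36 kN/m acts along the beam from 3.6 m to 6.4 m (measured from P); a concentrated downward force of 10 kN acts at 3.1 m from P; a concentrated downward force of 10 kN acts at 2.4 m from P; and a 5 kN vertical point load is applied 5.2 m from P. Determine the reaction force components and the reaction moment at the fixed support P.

Resultant of the distributed load: 19.36 × 2.8 = 54.208 kN at 5 m from P.
ΣF_x = 0: P_x = 0.
ΣF_y = 0: P_y − 19.36·2.8 − 10 − 10 − 5 = 0 → P_y = 79.21 kN.
ΣM about P: M_P − (19.36·2.8)·5 − 10·3.1 − 10·2.4 − 5·5.2 = 0 → M_P = 352.0 kN·m.

P_x = 0, P_y = 79.21 kN, M_P = 352.0 kN·m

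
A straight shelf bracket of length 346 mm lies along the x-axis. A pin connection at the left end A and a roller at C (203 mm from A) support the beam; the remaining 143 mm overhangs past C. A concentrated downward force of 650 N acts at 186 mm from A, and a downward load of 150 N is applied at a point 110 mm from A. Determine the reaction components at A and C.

Taking moments about A: C_y·203 − 650·186 − 150·110 = 0 → C_y = 137400/203 = 676.847 ≈ 676.8 N.
ΣF_y = 0: A_y + 676.847 − 650 − 150 = 0 → A_y = 123.2 N.
ΣF_x = 0: no horizontal applied forces, so A_x = 0.

A_x = 0, A_y = 123.2 N, C_y = 676.8 N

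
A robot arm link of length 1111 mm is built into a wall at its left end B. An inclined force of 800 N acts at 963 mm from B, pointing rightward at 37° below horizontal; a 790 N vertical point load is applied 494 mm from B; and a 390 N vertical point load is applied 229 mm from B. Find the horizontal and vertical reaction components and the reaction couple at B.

B_x = -638.9 N, B_y = 1661 N, M_B = 943200 N·mm

ΣF_x = 0: B_x + 800·cos37° = 0 → B_x = -638.9 N.
ΣF_y = 0: B_y − 800·sin37° − 790 − 390 = 0 → B_y = 1661 N.
ΣM about B: M_B − 800·sin37°·963 − 790·494 − 390·229 = 0 → M_B = 943200 N·mm.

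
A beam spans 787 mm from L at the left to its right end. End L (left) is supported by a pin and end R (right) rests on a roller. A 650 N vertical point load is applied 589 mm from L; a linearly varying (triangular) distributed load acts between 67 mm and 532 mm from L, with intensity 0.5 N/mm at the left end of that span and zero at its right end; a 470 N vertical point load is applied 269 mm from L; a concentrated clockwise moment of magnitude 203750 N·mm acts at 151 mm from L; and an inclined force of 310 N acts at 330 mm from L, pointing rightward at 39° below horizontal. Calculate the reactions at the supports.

L_x = -240.9 N, L_y = 410.7 N, R_y = 1021 N

Resultant of the triangular load: ½ × 0.5 × 465 = 116.25 N, acting at 222 mm from L (one-third of the span from the peak).
ΣM about L: R_y·787 − 650·589 − (½·0.5·465)·222 − 470·269 − 203750 − 310·sin39°·330 = 0 → R_y = 803217/787 = 1020.61 ≈ 1021 N.
ΣF_y = 0: L_y + 1020.61 − 650 − ½·0.5·465 − 470 − 310·sin39° = 0 → L_y = 410.7 N.
ΣF_x = 0: L_x + 310·cos39° = 0 → L_x = -240.9 N.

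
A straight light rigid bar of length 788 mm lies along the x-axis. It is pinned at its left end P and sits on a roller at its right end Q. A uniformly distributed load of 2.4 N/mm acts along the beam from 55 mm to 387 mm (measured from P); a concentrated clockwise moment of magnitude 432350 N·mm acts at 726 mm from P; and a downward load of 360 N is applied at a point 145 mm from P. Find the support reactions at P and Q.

Resultant of the distributed load: 2.4 × 332 = 796.8 N at 221 mm from P.
Taking moments about P: Q_y·788 − (2.4·332)·221 − 432350 − 360·145 = 0 → Q_y = 660642.8/788 = 838.379 ≈ 838.4 N.
ΣF_y = 0: P_y + 838.379 − 2.4·332 − 360 = 0 → P_y = 318.4 N.
ΣF_x = 0: no horizontal applied forces, so P_x = 0.

P_x = 0, P_y = 318.4 N, Q_y = 838.4 N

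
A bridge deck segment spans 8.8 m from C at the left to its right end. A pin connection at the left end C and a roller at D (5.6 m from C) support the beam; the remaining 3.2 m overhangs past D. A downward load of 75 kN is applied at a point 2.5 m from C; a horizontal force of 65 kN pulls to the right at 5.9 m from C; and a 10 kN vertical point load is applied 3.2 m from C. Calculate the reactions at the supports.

Taking moments about C: D_y·5.6 − 75·2.5 − 10·3.2 = 0 → D_y = 219.5/5.6 = 39.1964 ≈ 39.20 kN.
ΣF_y = 0: C_y + 39.1964 − 75 − 10 = 0 → C_y = 45.80 kN.
ΣF_x = 0: C_x + 65 = 0 → C_x = -65.00 kN.

C_x = -65.00 kN, C_y = 45.80 kN, D_y = 39.20 kN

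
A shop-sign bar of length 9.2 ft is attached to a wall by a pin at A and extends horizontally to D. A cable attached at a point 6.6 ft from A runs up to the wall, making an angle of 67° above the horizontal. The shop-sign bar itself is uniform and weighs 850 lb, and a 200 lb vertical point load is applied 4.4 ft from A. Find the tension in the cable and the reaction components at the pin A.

ΣM about A: T·sin67°·6.6 − 850·4.6 − 200·4.4 = 0 → T = 4790/(6.6·0.920505) = 788.434 ≈ 788.4 lb.
ΣF_x = 0: A_x − T·cos67° = 0 → A_x = 788.434 × 0.390731 = 308.1 lb.
ΣF_y = 0: A_y + T·sin67° − 850 − 200 = 0 → A_y = 1050 − 788.434 × 0.920505 = 324.2 lb.

T = 788.4 lb, A_x = 308.1 lb, A_y = 324.2 lb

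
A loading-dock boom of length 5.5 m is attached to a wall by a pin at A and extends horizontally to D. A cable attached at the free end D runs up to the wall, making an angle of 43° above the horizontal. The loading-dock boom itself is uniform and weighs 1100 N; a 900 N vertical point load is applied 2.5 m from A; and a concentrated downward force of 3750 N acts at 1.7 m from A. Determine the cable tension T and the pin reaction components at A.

ΣM about A: T·sin43°·5.5 − 1100·2.75 − 900·2.5 − 3750·1.7 = 0 → T = 11650/(5.5·0.681998) = 3105.85 ≈ 3106 N.
ΣF_x = 0: A_x − T·cos43° = 0 → A_x = 3105.85 × 0.731354 = 2271 N.
ΣF_y = 0: A_y + T·sin43° − 1100 − 900 − 3750 = 0 → A_y = 5750 − 3105.85 × 0.681998 = 3632 N.

T = 3106 N, A_x = 2271 N, A_y = 3632 N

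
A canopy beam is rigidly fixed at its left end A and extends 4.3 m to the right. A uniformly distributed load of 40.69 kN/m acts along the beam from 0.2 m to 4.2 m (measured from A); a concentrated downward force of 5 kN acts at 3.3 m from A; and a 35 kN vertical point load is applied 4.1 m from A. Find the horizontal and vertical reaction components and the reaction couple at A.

Resultant of the distributed load: 40.69 × 4 = 162.76 kN at 2.2 m from A.
ΣF_x = 0: A_x = 0.
ΣF_y = 0: A_y − 40.69·4 − 5 − 35 = 0 → A_y = 202.8 kN.
ΣM about A: M_A − (40.69·4)·2.2 − 5·3.3 − 35·4.1 = 0 → M_A = 518.1 kN·m.

A_x = 0, A_y = 202.8 kN, M_A = 518.1 kN·m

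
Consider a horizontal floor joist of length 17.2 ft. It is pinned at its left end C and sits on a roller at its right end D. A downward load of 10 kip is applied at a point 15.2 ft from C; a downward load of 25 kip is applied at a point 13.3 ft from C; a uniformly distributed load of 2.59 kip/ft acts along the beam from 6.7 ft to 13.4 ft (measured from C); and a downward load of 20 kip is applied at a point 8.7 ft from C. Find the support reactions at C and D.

Resultant of the distributed load: 2.59 × 6.7 = 17.353 kip at 10.05 ft from C.
Taking moments about C: D_y·17.2 − 10·15.2 − 25·13.3 − (2.59·6.7)·10.05 − 20·8.7 = 0 → D_y = 832.89765/17.2 = 48.4243 ≈ 48.42 kip.
ΣF_y = 0: C_y + 48.4243 − 10 − 25 − 2.59·6.7 − 20 = 0 → C_y = 23.93 kip.
ΣF_x = 0: no horizontal applied forces, so C_x = 0.

C_x = 0, C_y = 23.93 kip, D_y = 48.42 kip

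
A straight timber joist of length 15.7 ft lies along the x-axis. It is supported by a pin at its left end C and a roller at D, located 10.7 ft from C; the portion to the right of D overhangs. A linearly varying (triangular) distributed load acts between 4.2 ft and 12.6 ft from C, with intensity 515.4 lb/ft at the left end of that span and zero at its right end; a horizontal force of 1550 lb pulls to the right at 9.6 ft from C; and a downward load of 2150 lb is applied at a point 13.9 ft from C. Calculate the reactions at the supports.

C_x = -1550 lb, C_y = 105.5 lb, D_y = 4209 lb

Resultant of the triangular load: ½ × 515.4 × 8.4 = 2164.68 lb, acting at 7 ft from C (one-third of the span from the peak).
ΣM about C: D_y·10.7 − (½·515.4·8.4)·7 − 2150·13.9 = 0 → D_y = 45037.76/10.7 = 4209.14 ≈ 4209 lb.
ΣF_y = 0: C_y + 4209.14 − ½·515.4·8.4 − 2150 = 0 → C_y = 105.5 lb.
ΣF_x = 0: C_x + 1550 = 0 → C_x = -1550 lb.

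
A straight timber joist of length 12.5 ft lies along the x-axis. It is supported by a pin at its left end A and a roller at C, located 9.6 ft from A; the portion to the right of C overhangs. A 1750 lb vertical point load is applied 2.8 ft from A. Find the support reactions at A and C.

Moments about A: C_y·9.6 − 1750·2.8 = 0 → C_y = 4900/9.6 = 510.417 ≈ 510.4 lb.
ΣF_y = 0: A_y + 510.417 − 1750 = 0 → A_y = 1240 lb.
ΣF_x = 0: no horizontal applied forces, so A_x = 0.

A_x = 0, A_y = 1240 lb, C_y = 510.4 lb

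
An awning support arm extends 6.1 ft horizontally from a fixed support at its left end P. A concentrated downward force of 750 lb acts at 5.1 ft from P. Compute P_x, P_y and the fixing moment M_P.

ΣF_x = 0: P_x = 0.
ΣF_y = 0: P_y − 750 = 0 → P_y = 750.0 lb.
ΣM about P: M_P − 750·5.1 = 0 → M_P = 3825 lb·ft.

P_x = 0, P_y = 750.0 lb, M_P = 3825 lb·ft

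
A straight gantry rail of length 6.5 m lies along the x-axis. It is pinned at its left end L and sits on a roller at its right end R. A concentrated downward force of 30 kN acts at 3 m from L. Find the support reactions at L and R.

Moments about L: R_y·6.5 − 30·3 = 0 → R_y = 90/6.5 = 13.8462 ≈ 13.85 kN.
ΣF_y = 0: L_y + 13.8462 − 30 = 0 → L_y = 16.15 kN.
ΣF_x = 0: no horizontal applied forces, so L_x = 0.

L_x = 0, L_y = 16.15 kN, R_y = 13.85 kN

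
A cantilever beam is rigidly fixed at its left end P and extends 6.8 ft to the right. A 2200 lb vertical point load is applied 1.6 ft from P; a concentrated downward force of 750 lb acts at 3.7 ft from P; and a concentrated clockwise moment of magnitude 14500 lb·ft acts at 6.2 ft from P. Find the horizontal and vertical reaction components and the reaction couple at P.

P_x = 0, P_y = 2950 lb, M_P = 20800 lb·ft

ΣF_x = 0: P_x = 0.
ΣF_y = 0: P_y − 2200 − 750 = 0 → P_y = 2950 lb.
ΣM about P: M_P − 2200·1.6 − 750·3.7 − 14500 = 0 → M_P = 20800 lb·ft.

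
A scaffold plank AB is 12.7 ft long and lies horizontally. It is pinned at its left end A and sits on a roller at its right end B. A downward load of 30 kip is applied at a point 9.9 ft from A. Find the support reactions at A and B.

A_x = 0, A_y = 6.614 kip, B_y = 23.39 kip

Moments about A: B_y·12.7 − 30·9.9 = 0 → B_y = 297/12.7 = 23.3858 ≈ 23.39 kip.
ΣF_y = 0: A_y + 23.3858 − 30 = 0 → A_y = 6.614 kip.
ΣF_x = 0: no horizontal applied forces, so A_x = 0.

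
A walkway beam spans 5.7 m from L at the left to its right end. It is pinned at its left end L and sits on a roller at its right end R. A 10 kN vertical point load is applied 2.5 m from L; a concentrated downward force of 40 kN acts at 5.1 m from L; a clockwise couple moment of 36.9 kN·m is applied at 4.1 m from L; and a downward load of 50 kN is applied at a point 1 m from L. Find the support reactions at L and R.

Moments about L: R_y·5.7 − 10·2.5 − 40·5.1 − 36.9 − 50·1 = 0 → R_y = 315.9/5.7 = 55.4211 ≈ 55.42 kN.
ΣF_y = 0: L_y + 55.4211 − 10 − 40 − 50 = 0 → L_y = 44.58 kN.
ΣF_x = 0: no horizontal applied forces, so L_x = 0.

L_x = 0, L_y = 44.58 kN, R_y = 55.42 kN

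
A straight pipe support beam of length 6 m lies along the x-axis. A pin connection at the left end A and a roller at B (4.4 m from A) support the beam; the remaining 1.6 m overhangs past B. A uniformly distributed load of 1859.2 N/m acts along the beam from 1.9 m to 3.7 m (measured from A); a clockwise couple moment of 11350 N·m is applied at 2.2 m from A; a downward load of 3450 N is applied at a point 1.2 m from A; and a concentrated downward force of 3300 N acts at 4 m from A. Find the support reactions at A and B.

A_x = 0, A_y = 1446 N, B_y = 8650 N

Resultant of the distributed load: 1859.2 × 1.8 = 3346.56 N at 2.8 m from A.
Moments about A: B_y·4.4 − (1859.2·1.8)·2.8 − 11350 − 3450·1.2 − 3300·4 = 0 → B_y = 38060.368/4.4 = 8650.08 ≈ 8650 N.
ΣF_y = 0: A_y + 8650.08 − 1859.2·1.8 − 3450 − 3300 = 0 → A_y = 1446 N.
ΣF_x = 0: no horizontal applied forces, so A_x = 0.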